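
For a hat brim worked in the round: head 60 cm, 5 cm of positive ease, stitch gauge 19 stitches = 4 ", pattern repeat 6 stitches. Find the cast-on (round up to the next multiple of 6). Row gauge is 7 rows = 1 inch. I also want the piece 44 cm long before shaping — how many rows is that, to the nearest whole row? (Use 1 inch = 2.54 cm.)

Cast on 126 stitches; work 121 rows.

Finished = 60 + 5 = 65 cm.
65 cm × 1/2.54 = 25.59 inches.
19/4 = 4.75 sts per in; 25.59 × 4.75 = 121.56 sts.
Next multiple of 6 → 126.
44 cm = 17.32 inches; × 7 = 121.26 → 121 rows.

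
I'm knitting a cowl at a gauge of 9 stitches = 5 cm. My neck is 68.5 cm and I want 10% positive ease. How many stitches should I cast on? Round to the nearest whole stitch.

136 stitches.

Finished = 68.5 × 1.10 = 75.35 cm.
9 / 5 = 1.8 sts per cm.
75.35 × 1.8 = 135.63 sts.
→ 136 sts.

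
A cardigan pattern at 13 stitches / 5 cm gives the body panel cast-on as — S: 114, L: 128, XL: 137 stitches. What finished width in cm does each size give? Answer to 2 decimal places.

S 43.85 cm; L 49.23 cm; XL 52.69 cm.

13/5 = 2.6 sts per cm.
S: 114 / 2.6 = 43.846 → 43.85 cm.
L: 128 / 2.6 = 49.231 → 49.23 cm.
XL: 137 / 2.6 = 52.692 → 52.69 cm.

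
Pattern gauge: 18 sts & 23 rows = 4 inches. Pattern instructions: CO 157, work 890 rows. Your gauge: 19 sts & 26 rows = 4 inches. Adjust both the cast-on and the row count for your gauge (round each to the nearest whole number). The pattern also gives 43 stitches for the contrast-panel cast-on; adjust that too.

Stitches: 157 × 19/18 = 165.72 → 166.
Rows: 890 × 26/23 = 1006.09 → 1006.
contrast-panel cast-on: 43 × 19/18 = 45.39 → 45.

Cast on 166 stitches; work 1006 rows; contrast-panel cast-on 45 stitches.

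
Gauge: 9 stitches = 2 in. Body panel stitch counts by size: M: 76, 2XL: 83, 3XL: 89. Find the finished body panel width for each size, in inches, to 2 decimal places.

9/2 = 4.5 sts per in.
M: 76 / 4.5 = 16.889 → 16.89 in.
2XL: 83 / 4.5 = 18.444 → 18.44 in.
3XL: 89 / 4.5 = 19.778 → 19.78 in.

M 16.89 inches; 2XL 18.44 inches; 3XL 19.78 inches.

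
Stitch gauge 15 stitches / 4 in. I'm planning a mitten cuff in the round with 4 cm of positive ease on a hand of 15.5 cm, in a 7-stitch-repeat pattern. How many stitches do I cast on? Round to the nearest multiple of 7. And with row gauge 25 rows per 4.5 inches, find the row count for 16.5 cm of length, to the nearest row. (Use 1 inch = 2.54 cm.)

Finished = 15.5 + 4 = 19.5 cm.
19.5 cm × 1/2.54 = 7.68 inches.
15/4 = 3.75 sts per in; 7.68 × 3.75 = 28.79 sts.
Nearest multiple of 7 → 28.
16.5 cm = 6.50 inches; × 5.556 = 36.09 → 36 rows.

Cast on 28 stitches; work 36 rows.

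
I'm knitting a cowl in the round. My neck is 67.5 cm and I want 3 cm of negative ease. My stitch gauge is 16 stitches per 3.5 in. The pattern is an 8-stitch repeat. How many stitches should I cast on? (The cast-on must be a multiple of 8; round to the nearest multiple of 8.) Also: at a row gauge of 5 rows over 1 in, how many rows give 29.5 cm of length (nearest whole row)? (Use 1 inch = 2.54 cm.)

Finished = 67.5 − 3 = 64.5 cm.
64.5 cm × 1/2.54 = 25.39 inches.
16/3.5 = 4.571 sts per in; 25.39 × 4.571 = 116.09 sts.
Nearest multiple of 8 → 120.
29.5 cm = 11.61 inches; × 5 = 58.07 → 58 rows.

Cast on 120 stitches; work 58 rows.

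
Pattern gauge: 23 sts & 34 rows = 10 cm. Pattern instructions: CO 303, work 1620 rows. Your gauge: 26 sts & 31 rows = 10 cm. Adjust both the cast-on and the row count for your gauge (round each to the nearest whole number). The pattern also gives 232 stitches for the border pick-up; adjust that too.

Cast on 343 stitches; work 1477 rows; border pick-up 262 stitches.

Stitches: 303 × 26/23 = 342.52 → 343.
Rows: 1620 × 31/34 = 1477.06 → 1477.
border pick-up: 232 × 26/23 = 262.26 → 262.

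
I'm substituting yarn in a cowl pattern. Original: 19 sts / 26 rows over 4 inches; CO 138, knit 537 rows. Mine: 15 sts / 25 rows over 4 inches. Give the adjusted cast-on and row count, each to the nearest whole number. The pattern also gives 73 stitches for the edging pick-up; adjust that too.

Cast on 109 stitches; work 516 rows; edging pick-up 58 stitches.

Stitches: 138 × 15/19 = 108.95 → 109.
Rows: 537 × 25/26 = 516.35 → 516.
edging pick-up: 73 × 15/19 = 57.63 → 58.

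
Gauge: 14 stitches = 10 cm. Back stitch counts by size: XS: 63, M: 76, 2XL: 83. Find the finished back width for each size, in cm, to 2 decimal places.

XS 45.00 cm; M 54.29 cm; 2XL 59.29 cm.

14/10 = 1.4 sts per cm.
XS: 63 / 1.4 = 45.000 → 45.00 cm.
M: 76 / 1.4 = 54.286 → 54.29 cm.
2XL: 83 / 1.4 = 59.286 → 59.29 cm.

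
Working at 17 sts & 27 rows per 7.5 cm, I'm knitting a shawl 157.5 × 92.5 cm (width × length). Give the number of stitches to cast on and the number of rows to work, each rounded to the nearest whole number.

Cast on 357 stitches and work 333 rows.

Stitch gauge = 17/7.5 = 2.267 sts/cm; 157.5 × 2.267 = 357.00 → 357 sts.
Row gauge = 27/7.5 = 3.6 rows/cm; 92.5 × 3.6 = 333.00 → 333 rows.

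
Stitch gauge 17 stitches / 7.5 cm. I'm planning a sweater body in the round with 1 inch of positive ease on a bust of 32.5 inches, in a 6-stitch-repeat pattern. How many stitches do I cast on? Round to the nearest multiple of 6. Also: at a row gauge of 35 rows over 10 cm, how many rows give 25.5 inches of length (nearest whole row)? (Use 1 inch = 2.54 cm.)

Finished = 32.5 + 1 = 33.5 inches.
33.5 inches × 2.54 = 85.09 cm.
17/7.5 = 2.267 sts per cm; 85.09 × 2.267 = 192.87 sts.
Nearest multiple of 6 → 192.
25.5 inches = 64.77 cm; × 3.5 = 226.69 → 227 rows.

Cast on 192 stitches; work 227 rows.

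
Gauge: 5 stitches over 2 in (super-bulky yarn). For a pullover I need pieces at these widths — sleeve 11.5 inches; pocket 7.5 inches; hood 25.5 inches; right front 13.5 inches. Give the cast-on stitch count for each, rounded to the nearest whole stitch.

Rate = 5/2 = 2.5 sts per in.
sleeve: 11.5 × 2.5 = 28.75 → 29.
pocket: 7.5 × 2.5 = 18.75 → 19.
hood: 25.5 × 2.5 = 63.75 → 64.
right front: 13.5 × 2.5 = 33.75 → 34.

sleeve 29; pocket 19; hood 64; right front 34.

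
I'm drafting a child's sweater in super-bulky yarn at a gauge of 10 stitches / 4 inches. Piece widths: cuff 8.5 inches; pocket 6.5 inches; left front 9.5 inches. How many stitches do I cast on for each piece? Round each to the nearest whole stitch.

Rate = 10/4 = 2.5 sts per in.
cuff: 8.5 × 2.5 = 21.25 → 21.
pocket: 6.5 × 2.5 = 16.25 → 16.
left front: 9.5 × 2.5 = 23.75 → 24.

cuff 21; pocket 16; left front 24.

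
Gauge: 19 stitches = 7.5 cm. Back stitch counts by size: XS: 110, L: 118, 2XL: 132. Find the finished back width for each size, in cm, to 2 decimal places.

XS 43.42 cm; L 46.58 cm; 2XL 52.11 cm.

19/7.5 = 2.533 sts per cm.
XS: 110 / 2.533 = 43.421 → 43.42 cm.
L: 118 / 2.533 = 46.579 → 46.58 cm.
2XL: 132 / 2.533 = 52.105 → 52.11 cm.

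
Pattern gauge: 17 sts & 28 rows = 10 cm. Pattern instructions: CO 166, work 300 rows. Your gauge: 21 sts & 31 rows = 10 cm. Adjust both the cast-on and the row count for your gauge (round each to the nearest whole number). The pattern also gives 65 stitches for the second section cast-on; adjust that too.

Stitches: 166 × 21/17 = 205.06 → 205.
Rows: 300 × 31/28 = 332.14 → 332.
second section cast-on: 65 × 21/17 = 80.29 → 80.

Cast on 205 stitches; work 332 rows; second section cast-on 80 stitches.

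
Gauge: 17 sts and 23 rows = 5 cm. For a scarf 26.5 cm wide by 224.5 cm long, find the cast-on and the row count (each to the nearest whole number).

Cast on 90 stitches and work 1033 rows.

Stitch gauge = 17/5 = 3.4 sts/cm; 26.5 × 3.4 = 90.10 → 90 sts.
Row gauge = 23/5 = 4.6 rows/cm; 224.5 × 4.6 = 1032.70 → 1033 rows.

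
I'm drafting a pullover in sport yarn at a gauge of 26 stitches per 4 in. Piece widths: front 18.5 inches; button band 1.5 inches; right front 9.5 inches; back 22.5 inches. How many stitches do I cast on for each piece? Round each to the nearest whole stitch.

Rate = 26/4 = 6.5 sts per in.
front: 18.5 × 6.5 = 120.25 → 120.
button band: 1.5 × 6.5 = 9.75 → 10.
right front: 9.5 × 6.5 = 61.75 → 62.
back: 22.5 × 6.5 = 146.25 → 146.

front 120; button band 10; right front 62; back 146.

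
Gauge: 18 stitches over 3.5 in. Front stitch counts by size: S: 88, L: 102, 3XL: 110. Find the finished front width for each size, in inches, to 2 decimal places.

S 17.11 inches; L 19.83 inches; 3XL 21.39 inches.

18/3.5 = 5.143 sts per in.
S: 88 / 5.143 = 17.111 → 17.11 in.
L: 102 / 5.143 = 19.833 → 19.83 in.
3XL: 110 / 5.143 = 21.389 → 21.39 in.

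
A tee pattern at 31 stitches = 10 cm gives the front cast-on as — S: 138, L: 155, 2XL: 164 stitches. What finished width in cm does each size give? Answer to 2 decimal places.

S 44.52 cm; L 50.00 cm; 2XL 52.90 cm.

31/10 = 3.1 sts per cm.
S: 138 / 3.1 = 44.516 → 44.52 cm.
L: 155 / 3.1 = 50.000 → 50.00 cm.
2XL: 164 / 3.1 = 52.903 → 52.90 cm.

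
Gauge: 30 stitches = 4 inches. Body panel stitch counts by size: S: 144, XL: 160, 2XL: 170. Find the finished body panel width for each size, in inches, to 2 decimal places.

30/4 = 7.5 sts per in.
S: 144 / 7.5 = 19.200 → 19.20 in.
XL: 160 / 7.5 = 21.333 → 21.33 in.
2XL: 170 / 7.5 = 22.667 → 22.67 in.

S 19.20 inches; XL 21.33 inches; 2XL 22.67 inches.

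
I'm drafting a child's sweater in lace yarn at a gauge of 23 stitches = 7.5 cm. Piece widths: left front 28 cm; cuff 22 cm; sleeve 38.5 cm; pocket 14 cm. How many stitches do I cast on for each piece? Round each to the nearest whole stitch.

Rate = 23/7.5 = 3.067 sts per cm.
left front: 28 × 3.067 = 85.87 → 86.
cuff: 22 × 3.067 = 67.47 → 67.
sleeve: 38.5 × 3.067 = 118.07 → 118.
pocket: 14 × 3.067 = 42.93 → 43.

left front 86; cuff 67; sleeve 118; pocket 43.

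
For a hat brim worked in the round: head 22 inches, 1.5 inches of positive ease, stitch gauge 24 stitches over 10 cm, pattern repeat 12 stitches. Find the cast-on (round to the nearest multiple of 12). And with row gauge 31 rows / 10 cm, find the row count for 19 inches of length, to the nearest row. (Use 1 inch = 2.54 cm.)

Finished = 22 + 1.5 = 23.5 inches.
23.5 inches × 2.54 = 59.69 cm.
24/10 = 2.4 sts per cm; 59.69 × 2.4 = 143.26 sts.
Nearest multiple of 12 → 144.
19 inches = 48.26 cm; × 3.1 = 149.61 → 150 rows.

Cast on 144 stitches; work 150 rows.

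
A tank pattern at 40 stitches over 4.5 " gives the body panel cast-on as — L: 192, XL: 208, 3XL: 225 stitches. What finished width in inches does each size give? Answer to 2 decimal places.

40/4.5 = 8.889 sts per in.
L: 192 / 8.889 = 21.600 → 21.60 in.
XL: 208 / 8.889 = 23.400 → 23.40 in.
3XL: 225 / 8.889 = 25.312 → 25.31 in.

L 21.60 inches; XL 23.40 inches; 3XL 25.31 inches.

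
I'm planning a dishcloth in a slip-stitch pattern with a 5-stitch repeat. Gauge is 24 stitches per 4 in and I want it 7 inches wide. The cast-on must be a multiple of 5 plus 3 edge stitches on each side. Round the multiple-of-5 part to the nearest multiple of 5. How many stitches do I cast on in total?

24 / 4 = 6 sts per inch.
7 × 6 = 42.00 sts.
Less 6 edge sts → 36.00 for the repeat.
Nearest multiple of 5: 35.
Add back 6 edge sts → 41.

CO 41 sts.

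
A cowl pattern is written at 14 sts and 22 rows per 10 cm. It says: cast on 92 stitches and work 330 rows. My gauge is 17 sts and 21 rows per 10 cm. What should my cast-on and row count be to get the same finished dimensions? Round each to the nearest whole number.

Stitches: 92 × 17/14 = 111.71 → 112.
Rows: 330 × 21/22 = 315.00 → 315.

Cast on 112 stitches; work 315 rows.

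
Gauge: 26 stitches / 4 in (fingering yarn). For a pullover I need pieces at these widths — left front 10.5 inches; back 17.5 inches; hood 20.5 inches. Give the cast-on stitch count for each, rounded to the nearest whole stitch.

Rate = 26/4 = 6.5 sts per in.
left front: 10.5 × 6.5 = 68.25 → 68.
back: 17.5 × 6.5 = 113.75 → 114.
hood: 20.5 × 6.5 = 133.25 → 133.

left front 68; back 114; hood 133.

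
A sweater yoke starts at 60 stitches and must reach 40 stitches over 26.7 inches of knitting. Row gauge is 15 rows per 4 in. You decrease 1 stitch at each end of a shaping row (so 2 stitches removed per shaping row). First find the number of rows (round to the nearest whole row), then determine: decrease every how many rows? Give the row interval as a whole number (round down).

Rows = 26.7 × 3.75 = 100.1 → 100 rows.
Stitches to remove: 20 → 10 shaping rows (at 2 st each).
100 / 10 = 10.00 → every 10 rows.

Decrease every 10th row.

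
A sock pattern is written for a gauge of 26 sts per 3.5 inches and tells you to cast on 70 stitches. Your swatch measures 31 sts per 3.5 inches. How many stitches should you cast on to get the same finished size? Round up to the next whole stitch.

CO 84 sts.

Scale factor = 31 / 26 = 1.192.
70 × 31 / 26 = 83.46 sts.
→ 84 sts.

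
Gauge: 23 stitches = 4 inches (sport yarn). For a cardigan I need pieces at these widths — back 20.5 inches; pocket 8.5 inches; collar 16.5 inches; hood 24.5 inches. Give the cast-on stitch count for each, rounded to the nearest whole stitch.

Rate = 23/4 = 5.75 sts per in.
back: 20.5 × 5.75 = 117.88 → 118.
pocket: 8.5 × 5.75 = 48.88 → 49.
collar: 16.5 × 5.75 = 94.88 → 95.
hood: 24.5 × 5.75 = 140.88 → 141.

back 118; pocket 49; collar 95; hood 141.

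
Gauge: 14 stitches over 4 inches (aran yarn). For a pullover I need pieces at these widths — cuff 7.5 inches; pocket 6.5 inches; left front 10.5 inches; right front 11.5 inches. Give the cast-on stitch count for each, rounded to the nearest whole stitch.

Rate = 14/4 = 3.5 sts per in.
cuff: 7.5 × 3.5 = 26.25 → 26.
pocket: 6.5 × 3.5 = 22.75 → 23.
left front: 10.5 × 3.5 = 36.75 → 37.
right front: 11.5 × 3.5 = 40.25 → 40.

cuff 26; pocket 23; left front 37; right front 40.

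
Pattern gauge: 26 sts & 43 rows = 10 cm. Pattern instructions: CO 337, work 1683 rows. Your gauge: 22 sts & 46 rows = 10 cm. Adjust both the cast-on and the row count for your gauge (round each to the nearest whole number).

Cast on 285 stitches; work 1800 rows.

Stitches: 337 × 22/26 = 285.15 → 285.
Rows: 1683 × 46/43 = 1800.42 → 1800.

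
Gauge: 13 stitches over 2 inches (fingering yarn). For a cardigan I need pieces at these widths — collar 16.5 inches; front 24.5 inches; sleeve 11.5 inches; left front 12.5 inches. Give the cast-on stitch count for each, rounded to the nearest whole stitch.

collar 107; front 159; sleeve 75; left front 81.

Rate = 13/2 = 6.5 sts per in.
collar: 16.5 × 6.5 = 107.25 → 107.
front: 24.5 × 6.5 = 159.25 → 159.
sleeve: 11.5 × 6.5 = 74.75 → 75.
left front: 12.5 × 6.5 = 81.25 → 81.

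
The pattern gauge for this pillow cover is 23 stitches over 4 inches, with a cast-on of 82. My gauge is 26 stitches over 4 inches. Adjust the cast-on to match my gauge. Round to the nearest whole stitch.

Scale factor = 26 / 23 = 1.130.
82 × 26 / 23 = 92.70 sts.
→ 93 sts.

93 stitches.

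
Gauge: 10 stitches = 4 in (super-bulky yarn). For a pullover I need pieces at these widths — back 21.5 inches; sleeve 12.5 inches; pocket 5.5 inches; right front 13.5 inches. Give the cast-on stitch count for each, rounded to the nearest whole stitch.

back 54; sleeve 31; pocket 14; right front 34.

Rate = 10/4 = 2.5 sts per in.
back: 21.5 × 2.5 = 53.75 → 54.
sleeve: 12.5 × 2.5 = 31.25 → 31.
pocket: 5.5 × 2.5 = 13.75 → 14.
right front: 13.5 × 2.5 = 33.75 → 34.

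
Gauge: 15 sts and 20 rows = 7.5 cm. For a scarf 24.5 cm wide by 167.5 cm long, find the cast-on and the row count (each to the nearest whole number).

Stitch gauge = 15/7.5 = 2 sts/cm; 24.5 × 2 = 49.00 → 49 sts.
Row gauge = 20/7.5 = 2.667 rows/cm; 167.5 × 2.667 = 446.67 → 447 rows.

Cast on 49 stitches and work 447 rows.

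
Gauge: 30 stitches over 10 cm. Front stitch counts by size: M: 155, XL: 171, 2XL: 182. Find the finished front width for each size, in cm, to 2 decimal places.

30/10 = 3 sts per cm.
M: 155 / 3 = 51.667 → 51.67 cm.
XL: 171 / 3 = 57.000 → 57.00 cm.
2XL: 182 / 3 = 60.667 → 60.67 cm.

M 51.67 cm; XL 57.00 cm; 2XL 60.67 cm.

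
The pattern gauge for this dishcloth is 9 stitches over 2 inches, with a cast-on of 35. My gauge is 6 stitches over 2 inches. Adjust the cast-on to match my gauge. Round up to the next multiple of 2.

Cast on 24 stitches.

Scale factor = 6 / 9 = 0.667.
35 × 6 / 9 = 23.33 sts.
→ 24 sts.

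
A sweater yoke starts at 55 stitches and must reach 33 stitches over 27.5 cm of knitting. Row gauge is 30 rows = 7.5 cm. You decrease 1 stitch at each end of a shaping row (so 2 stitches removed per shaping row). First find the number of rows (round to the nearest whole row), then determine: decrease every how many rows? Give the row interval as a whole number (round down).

Decrease every 10th row.

Rows = 27.5 × 4 = 110.0 → 110 rows.
Stitches to remove: 22 → 11 shaping rows (at 2 st each).
110 / 11 = 10.00 → every 10 rows.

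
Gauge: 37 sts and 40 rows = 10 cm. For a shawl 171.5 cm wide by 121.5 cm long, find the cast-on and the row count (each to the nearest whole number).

Cast on 635 stitches and work 486 rows.

Stitch gauge = 37/10 = 3.7 sts/cm; 171.5 × 3.7 = 634.55 → 635 sts.
Row gauge = 40/10 = 4 rows/cm; 121.5 × 4 = 486.00 → 486 rows.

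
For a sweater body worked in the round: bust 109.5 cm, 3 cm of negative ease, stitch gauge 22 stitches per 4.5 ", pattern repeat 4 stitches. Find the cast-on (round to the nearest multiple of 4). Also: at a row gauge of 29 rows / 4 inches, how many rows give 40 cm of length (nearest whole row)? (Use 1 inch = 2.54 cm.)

Finished = 109.5 − 3 = 106.5 cm.
106.5 cm × 1/2.54 = 41.93 inches.
22/4.5 = 4.889 sts per in; 41.93 × 4.889 = 204.99 sts.
Nearest multiple of 4 → 204.
40 cm = 15.75 inches; × 7.25 = 114.17 → 114 rows.

Cast on 204 stitches; work 114 rows.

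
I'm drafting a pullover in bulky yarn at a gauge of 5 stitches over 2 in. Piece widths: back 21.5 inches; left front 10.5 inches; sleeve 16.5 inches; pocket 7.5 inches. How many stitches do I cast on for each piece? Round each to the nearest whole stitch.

back 54; left front 26; sleeve 41; pocket 19.

Rate = 5/2 = 2.5 sts per in.
back: 21.5 × 2.5 = 53.75 → 54.
left front: 10.5 × 2.5 = 26.25 → 26.
sleeve: 16.5 × 2.5 = 41.25 → 41.
pocket: 7.5 × 2.5 = 18.75 → 19.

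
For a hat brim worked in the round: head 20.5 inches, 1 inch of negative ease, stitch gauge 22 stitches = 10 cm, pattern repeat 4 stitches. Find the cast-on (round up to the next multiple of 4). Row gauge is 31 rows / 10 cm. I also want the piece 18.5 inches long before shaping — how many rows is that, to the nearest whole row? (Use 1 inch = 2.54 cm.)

Cast on 112 stitches; work 146 rows.

Finished = 20.5 − 1 = 19.5 inches.
19.5 inches × 2.54 = 49.53 cm.
22/10 = 2.2 sts per cm; 49.53 × 2.2 = 108.97 sts.
Next multiple of 4 → 112.
18.5 inches = 46.99 cm; × 3.1 = 145.67 → 146 rows.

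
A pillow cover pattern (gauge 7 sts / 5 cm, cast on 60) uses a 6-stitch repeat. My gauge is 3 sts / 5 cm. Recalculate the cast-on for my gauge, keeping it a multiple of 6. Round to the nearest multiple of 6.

CO 24 sts.

60 × 3 / 7 = 25.71.
Nearest multiple of 6: 24.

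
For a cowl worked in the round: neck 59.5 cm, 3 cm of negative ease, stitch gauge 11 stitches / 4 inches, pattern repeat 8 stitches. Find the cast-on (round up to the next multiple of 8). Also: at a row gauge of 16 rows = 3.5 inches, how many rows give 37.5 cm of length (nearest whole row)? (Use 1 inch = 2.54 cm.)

Finished = 59.5 − 3 = 56.5 cm.
56.5 cm × 1/2.54 = 22.24 inches.
11/4 = 2.75 sts per in; 22.24 × 2.75 = 61.17 sts.
Next multiple of 8 → 64.
37.5 cm = 14.76 inches; × 4.571 = 67.49 → 67 rows.

Cast on 64 stitches; work 67 rows.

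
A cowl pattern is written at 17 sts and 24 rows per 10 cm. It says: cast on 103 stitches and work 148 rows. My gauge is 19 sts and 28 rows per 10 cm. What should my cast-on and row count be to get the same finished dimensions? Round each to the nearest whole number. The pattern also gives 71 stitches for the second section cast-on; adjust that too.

Stitches: 103 × 19/17 = 115.12 → 115.
Rows: 148 × 28/24 = 172.67 → 173.
second section cast-on: 71 × 19/17 = 79.35 → 79.

Cast on 115 stitches; work 173 rows; second section cast-on 79 stitches.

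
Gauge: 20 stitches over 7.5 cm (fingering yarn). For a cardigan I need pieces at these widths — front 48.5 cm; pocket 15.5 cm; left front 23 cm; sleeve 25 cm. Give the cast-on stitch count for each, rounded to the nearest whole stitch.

front 129; pocket 41; left front 61; sleeve 67.

Rate = 20/7.5 = 2.667 sts per cm.
front: 48.5 × 2.667 = 129.33 → 129.
pocket: 15.5 × 2.667 = 41.33 → 41.
left front: 23 × 2.667 = 61.33 → 61.
sleeve: 25 × 2.667 = 66.67 → 67.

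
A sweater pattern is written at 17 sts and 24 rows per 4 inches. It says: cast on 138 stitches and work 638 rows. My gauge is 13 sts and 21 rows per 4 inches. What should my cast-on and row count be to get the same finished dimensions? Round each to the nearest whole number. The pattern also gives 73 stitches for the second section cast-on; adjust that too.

Cast on 106 stitches; work 558 rows; second section cast-on 56 stitches.

Stitches: 138 × 13/17 = 105.53 → 106.
Rows: 638 × 21/24 = 558.25 → 558.
second section cast-on: 73 × 13/17 = 55.82 → 56.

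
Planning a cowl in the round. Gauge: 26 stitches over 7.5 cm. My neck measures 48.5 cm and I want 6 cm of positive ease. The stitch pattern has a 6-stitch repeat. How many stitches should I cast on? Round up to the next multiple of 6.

192 stitches.

Finished = 48.5 + 6 = 54.5 cm.
26 / 7.5 = 3.467 sts/cm.
54.5 × 3.467 = 188.93 sts.
Next multiple of 6: 192.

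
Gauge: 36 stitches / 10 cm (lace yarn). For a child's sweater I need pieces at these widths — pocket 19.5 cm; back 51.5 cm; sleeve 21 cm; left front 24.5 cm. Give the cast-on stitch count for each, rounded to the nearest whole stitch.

pocket 70; back 185; sleeve 76; left front 88.

Rate = 36/10 = 3.6 sts per cm.
pocket: 19.5 × 3.6 = 70.20 → 70.
back: 51.5 × 3.6 = 185.40 → 185.
sleeve: 21 × 3.6 = 75.60 → 76.
left front: 24.5 × 3.6 = 88.20 → 88.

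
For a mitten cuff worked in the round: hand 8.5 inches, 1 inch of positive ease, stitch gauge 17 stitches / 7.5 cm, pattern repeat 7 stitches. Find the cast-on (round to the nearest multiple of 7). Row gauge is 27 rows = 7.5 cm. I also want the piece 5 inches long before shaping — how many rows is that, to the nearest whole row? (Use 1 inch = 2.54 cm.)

Cast on 56 stitches; work 46 rows.

Finished = 8.5 + 1 = 9.5 inches.
9.5 inches × 2.54 = 24.13 cm.
17/7.5 = 2.267 sts per cm; 24.13 × 2.267 = 54.69 sts.
Nearest multiple of 7 → 56.
5 inches = 12.70 cm; × 3.6 = 45.72 → 46 rows.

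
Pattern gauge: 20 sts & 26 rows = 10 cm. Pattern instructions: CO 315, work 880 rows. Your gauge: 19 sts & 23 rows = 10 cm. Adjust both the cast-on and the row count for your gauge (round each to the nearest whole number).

Stitches: 315 × 19/20 = 299.25 → 299.
Rows: 880 × 23/26 = 778.46 → 778.

Cast on 299 stitches; work 778 rows.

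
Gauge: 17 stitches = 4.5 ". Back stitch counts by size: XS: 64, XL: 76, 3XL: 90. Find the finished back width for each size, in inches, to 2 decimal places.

XS 16.94 inches; XL 20.12 inches; 3XL 23.82 inches.

17/4.5 = 3.778 sts per in.
XS: 64 / 3.778 = 16.941 → 16.94 in.
XL: 76 / 3.778 = 20.118 → 20.12 in.
3XL: 90 / 3.778 = 23.824 → 23.82 in.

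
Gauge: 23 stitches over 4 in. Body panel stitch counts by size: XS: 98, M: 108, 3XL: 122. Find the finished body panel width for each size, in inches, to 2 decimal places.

XS 17.04 inches; M 18.78 inches; 3XL 21.22 inches.

23/4 = 5.75 sts per in.
XS: 98 / 5.75 = 17.043 → 17.04 in.
M: 108 / 5.75 = 18.783 → 18.78 in.
3XL: 122 / 5.75 = 21.217 → 21.22 in.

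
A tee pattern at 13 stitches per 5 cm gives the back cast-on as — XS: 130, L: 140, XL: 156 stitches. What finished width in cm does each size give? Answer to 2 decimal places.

XS 50.00 cm; L 53.85 cm; XL 60.00 cm.

13/5 = 2.6 sts per cm.
XS: 130 / 2.6 = 50.000 → 50.00 cm.
L: 140 / 2.6 = 53.846 → 53.85 cm.
XL: 156 / 2.6 = 60.000 → 60.00 cm.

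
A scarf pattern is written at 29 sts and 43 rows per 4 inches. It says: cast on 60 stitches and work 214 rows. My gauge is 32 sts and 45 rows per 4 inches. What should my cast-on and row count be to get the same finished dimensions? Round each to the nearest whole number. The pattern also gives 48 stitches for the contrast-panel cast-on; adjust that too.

Stitches: 60 × 32/29 = 66.21 → 66.
Rows: 214 × 45/43 = 223.95 → 224.
contrast-panel cast-on: 48 × 32/29 = 52.97 → 53.

Cast on 66 stitches; work 224 rows; contrast-panel cast-on 53 stitches.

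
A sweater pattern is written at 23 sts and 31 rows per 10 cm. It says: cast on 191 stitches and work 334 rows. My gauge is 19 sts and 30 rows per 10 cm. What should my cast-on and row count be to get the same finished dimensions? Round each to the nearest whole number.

Cast on 158 stitches; work 323 rows.

Stitches: 191 × 19/23 = 157.78 → 158.
Rows: 334 × 30/31 = 323.23 → 323.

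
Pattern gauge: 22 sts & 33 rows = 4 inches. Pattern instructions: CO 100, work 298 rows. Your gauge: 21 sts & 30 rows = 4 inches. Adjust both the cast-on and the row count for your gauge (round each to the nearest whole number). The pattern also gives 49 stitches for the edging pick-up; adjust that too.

Cast on 95 stitches; work 271 rows; edging pick-up 47 stitches.

Stitches: 100 × 21/22 = 95.45 → 95.
Rows: 298 × 30/33 = 270.91 → 271.
edging pick-up: 49 × 21/22 = 46.77 → 47.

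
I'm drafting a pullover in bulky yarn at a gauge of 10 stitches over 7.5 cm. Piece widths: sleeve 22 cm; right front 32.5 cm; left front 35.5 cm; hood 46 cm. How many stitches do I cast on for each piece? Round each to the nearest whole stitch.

sleeve 29; right front 43; left front 47; hood 61.

Rate = 10/7.5 = 1.333 sts per cm.
sleeve: 22 × 1.333 = 29.33 → 29.
right front: 32.5 × 1.333 = 43.33 → 43.
left front: 35.5 × 1.333 = 47.33 → 47.
hood: 46 × 1.333 = 61.33 → 61.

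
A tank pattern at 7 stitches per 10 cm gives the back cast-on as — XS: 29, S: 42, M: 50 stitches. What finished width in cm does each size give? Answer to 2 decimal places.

7/10 = 0.7 sts per cm.
XS: 29 / 0.7 = 41.429 → 41.43 cm.
S: 42 / 0.7 = 60.000 → 60.00 cm.
M: 50 / 0.7 = 71.429 → 71.43 cm.

XS 41.43 cm; S 60.00 cm; M 71.43 cm.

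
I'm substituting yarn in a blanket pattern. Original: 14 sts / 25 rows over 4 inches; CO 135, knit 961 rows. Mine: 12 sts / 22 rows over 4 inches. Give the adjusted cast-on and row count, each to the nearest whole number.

Cast on 116 stitches; work 846 rows.

Stitches: 135 × 12/14 = 115.71 → 116.
Rows: 961 × 22/25 = 845.68 → 846.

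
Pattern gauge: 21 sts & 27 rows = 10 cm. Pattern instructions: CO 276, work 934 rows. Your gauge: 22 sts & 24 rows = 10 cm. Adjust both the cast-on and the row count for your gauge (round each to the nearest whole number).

Cast on 289 stitches; work 830 rows.

Stitches: 276 × 22/21 = 289.14 → 289.
Rows: 934 × 24/27 = 830.22 → 830.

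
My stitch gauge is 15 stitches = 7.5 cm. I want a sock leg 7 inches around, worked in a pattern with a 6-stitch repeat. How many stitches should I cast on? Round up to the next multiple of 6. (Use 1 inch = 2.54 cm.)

7 in = 7 × 2.54 = 17.78 cm.
15 / 7.5 = 2 sts/cm.
17.78 × 2 = 35.56 sts.
→ 36.

Cast on 36 stitches.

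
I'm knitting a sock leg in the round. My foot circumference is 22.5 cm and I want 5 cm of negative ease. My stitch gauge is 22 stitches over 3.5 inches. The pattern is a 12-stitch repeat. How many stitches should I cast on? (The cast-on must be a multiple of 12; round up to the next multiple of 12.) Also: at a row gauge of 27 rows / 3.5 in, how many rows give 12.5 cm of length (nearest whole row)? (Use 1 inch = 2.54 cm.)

Finished = 22.5 − 5 = 17.5 cm.
17.5 cm × 1/2.54 = 6.89 inches.
22/3.5 = 6.286 sts per in; 6.89 × 6.286 = 43.31 sts.
Next multiple of 12 → 48.
12.5 cm = 4.92 inches; × 7.714 = 37.96 → 38 rows.

Cast on 48 stitches; work 38 rows.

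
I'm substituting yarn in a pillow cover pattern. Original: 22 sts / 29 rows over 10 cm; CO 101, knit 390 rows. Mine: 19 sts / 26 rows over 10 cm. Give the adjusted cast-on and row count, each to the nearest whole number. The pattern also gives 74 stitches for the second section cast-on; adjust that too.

Cast on 87 stitches; work 350 rows; second section cast-on 64 stitches.

Stitches: 101 × 19/22 = 87.23 → 87.
Rows: 390 × 26/29 = 349.66 → 350.
second section cast-on: 74 × 19/22 = 63.91 → 64.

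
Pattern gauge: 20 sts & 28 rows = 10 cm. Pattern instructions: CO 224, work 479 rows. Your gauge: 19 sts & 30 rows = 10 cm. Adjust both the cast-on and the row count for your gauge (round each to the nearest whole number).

Stitches: 224 × 19/20 = 212.80 → 213.
Rows: 479 × 30/28 = 513.21 → 513.

Cast on 213 stitches; work 513 rows.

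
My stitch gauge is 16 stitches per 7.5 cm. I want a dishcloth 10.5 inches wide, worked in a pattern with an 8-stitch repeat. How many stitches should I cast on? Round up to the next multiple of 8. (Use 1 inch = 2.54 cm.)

10.5 in = 10.5 × 2.54 = 26.67 cm.
16 / 7.5 = 2.133 sts/cm.
26.67 × 2.133 = 56.90 sts.
→ 64.

Cast on 64 stitches.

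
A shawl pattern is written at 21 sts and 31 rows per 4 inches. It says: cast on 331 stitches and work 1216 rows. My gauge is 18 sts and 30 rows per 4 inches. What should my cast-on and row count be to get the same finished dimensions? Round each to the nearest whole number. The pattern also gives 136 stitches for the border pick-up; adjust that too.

Cast on 284 stitches; work 1177 rows; border pick-up 117 stitches.

Stitches: 331 × 18/21 = 283.71 → 284.
Rows: 1216 × 30/31 = 1176.77 → 1177.
border pick-up: 136 × 18/21 = 116.57 → 117.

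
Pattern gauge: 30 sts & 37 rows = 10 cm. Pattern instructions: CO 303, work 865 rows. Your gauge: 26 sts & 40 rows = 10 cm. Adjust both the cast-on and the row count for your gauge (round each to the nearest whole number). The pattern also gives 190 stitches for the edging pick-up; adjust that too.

Cast on 263 stitches; work 935 rows; edging pick-up 165 stitches.

Stitches: 303 × 26/30 = 262.60 → 263.
Rows: 865 × 40/37 = 935.14 → 935.
edging pick-up: 190 × 26/30 = 164.67 → 165.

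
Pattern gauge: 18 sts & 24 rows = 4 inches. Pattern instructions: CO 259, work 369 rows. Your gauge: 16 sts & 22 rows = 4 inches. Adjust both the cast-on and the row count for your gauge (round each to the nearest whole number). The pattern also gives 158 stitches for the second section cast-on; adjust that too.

Stitches: 259 × 16/18 = 230.22 → 230.
Rows: 369 × 22/24 = 338.25 → 338.
second section cast-on: 158 × 16/18 = 140.44 → 140.

Cast on 230 stitches; work 338 rows; second section cast-on 140 stitches.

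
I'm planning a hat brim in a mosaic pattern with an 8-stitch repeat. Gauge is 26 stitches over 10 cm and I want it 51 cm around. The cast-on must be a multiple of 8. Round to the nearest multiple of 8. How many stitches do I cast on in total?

136 stitches.

26 / 10 = 2.6 sts per cm.
51 × 2.6 = 132.60 sts.
Nearest multiple of 8: 136.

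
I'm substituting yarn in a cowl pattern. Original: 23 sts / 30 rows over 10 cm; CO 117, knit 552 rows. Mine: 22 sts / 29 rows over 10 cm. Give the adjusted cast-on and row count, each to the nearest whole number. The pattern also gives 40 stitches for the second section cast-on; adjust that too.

Cast on 112 stitches; work 534 rows; second section cast-on 38 stitches.

Stitches: 117 × 22/23 = 111.91 → 112.
Rows: 552 × 29/30 = 533.60 → 534.
second section cast-on: 40 × 22/23 = 38.26 → 38.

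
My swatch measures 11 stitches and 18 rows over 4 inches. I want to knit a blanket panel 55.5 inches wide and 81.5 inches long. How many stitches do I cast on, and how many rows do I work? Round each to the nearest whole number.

Stitch gauge = 11/4 = 2.75 sts/in; 55.5 × 2.75 = 152.62 → 153 sts.
Row gauge = 18/4 = 4.5 rows/in; 81.5 × 4.5 = 366.75 → 367 rows.

Cast on 153 stitches and work 367 rows.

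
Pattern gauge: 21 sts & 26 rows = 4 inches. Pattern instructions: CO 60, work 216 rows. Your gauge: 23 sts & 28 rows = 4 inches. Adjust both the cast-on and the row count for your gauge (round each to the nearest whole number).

Cast on 66 stitches; work 233 rows.

Stitches: 60 × 23/21 = 65.71 → 66.
Rows: 216 × 28/26 = 232.62 → 233.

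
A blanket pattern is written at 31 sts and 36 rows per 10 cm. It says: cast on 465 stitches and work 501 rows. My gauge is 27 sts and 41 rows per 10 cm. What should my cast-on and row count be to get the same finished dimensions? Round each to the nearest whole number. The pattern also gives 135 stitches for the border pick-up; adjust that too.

Cast on 405 stitches; work 571 rows; border pick-up 118 stitches.

Stitches: 465 × 27/31 = 405.00 → 405.
Rows: 501 × 41/36 = 570.58 → 571.
border pick-up: 135 × 27/31 = 117.58 → 118.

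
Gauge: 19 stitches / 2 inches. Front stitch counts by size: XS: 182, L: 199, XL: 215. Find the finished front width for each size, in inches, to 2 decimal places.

XS 19.16 inches; L 20.95 inches; XL 22.63 inches.

19/2 = 9.5 sts per in.
XS: 182 / 9.5 = 19.158 → 19.16 in.
L: 199 / 9.5 = 20.947 → 20.95 in.
XL: 215 / 9.5 = 22.632 → 22.63 in.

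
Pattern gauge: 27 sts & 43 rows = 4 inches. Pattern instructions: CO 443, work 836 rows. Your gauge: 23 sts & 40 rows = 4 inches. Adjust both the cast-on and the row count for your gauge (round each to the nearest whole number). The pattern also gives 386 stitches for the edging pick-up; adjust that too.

Stitches: 443 × 23/27 = 377.37 → 377.
Rows: 836 × 40/43 = 777.67 → 778.
edging pick-up: 386 × 23/27 = 328.81 → 329.

Cast on 377 stitches; work 778 rows; edging pick-up 329 stitches.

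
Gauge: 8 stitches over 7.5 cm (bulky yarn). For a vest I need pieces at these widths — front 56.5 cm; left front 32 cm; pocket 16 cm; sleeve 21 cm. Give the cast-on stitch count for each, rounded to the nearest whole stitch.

front 60; left front 34; pocket 17; sleeve 22.

Rate = 8/7.5 = 1.067 sts per cm.
front: 56.5 × 1.067 = 60.27 → 60.
left front: 32 × 1.067 = 34.13 → 34.
pocket: 16 × 1.067 = 17.07 → 17.
sleeve: 21 × 1.067 = 22.40 → 22.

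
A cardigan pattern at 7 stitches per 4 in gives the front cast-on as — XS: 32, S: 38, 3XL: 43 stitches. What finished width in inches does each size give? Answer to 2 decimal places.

XS 18.29 inches; S 21.71 inches; 3XL 24.57 inches.

7/4 = 1.75 sts per in.
XS: 32 / 1.75 = 18.286 → 18.29 in.
S: 38 / 1.75 = 21.714 → 21.71 in.
3XL: 43 / 1.75 = 24.571 → 24.57 in.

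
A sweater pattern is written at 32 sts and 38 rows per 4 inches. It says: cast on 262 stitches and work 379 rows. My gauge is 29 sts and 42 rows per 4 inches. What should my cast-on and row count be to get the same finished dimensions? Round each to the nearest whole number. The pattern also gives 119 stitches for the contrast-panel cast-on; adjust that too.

Stitches: 262 × 29/32 = 237.44 → 237.
Rows: 379 × 42/38 = 418.89 → 419.
contrast-panel cast-on: 119 × 29/32 = 107.84 → 108.

Cast on 237 stitches; work 419 rows; contrast-panel cast-on 108 stitches.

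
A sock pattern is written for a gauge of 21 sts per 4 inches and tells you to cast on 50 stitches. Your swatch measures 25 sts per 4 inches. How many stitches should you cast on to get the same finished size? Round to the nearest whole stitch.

Scale factor = 25 / 21 = 1.190.
50 × 25 / 21 = 59.52 sts.
→ 60 sts.

60 stitches.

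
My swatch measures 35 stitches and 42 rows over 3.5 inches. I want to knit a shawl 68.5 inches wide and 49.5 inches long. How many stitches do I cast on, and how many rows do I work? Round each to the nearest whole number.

Cast on 685 stitches and work 594 rows.

Stitch gauge = 35/3.5 = 10 sts/in; 68.5 × 10 = 685.00 → 685 sts.
Row gauge = 42/3.5 = 12 rows/in; 49.5 × 12 = 594.00 → 594 rows.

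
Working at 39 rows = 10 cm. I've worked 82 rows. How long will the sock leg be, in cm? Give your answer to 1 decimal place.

39 rows / 10 cm = 3.9 rows per cm.
82 / 3.9 = 21.03 cm.

21.0 cm.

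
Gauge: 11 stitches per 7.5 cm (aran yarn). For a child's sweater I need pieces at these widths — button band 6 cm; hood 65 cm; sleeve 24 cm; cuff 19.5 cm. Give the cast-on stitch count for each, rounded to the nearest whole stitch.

Rate = 11/7.5 = 1.467 sts per cm.
button band: 6 × 1.467 = 8.80 → 9.
hood: 65 × 1.467 = 95.33 → 95.
sleeve: 24 × 1.467 = 35.20 → 35.
cuff: 19.5 × 1.467 = 28.60 → 29.

button band 9; hood 95; sleeve 35; cuff 29.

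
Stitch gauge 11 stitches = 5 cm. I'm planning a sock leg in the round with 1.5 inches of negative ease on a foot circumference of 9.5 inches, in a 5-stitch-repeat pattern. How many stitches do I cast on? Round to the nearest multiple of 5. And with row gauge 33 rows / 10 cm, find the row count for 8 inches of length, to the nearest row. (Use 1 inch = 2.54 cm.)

Cast on 45 stitches; work 67 rows.

Finished = 9.5 − 1.5 = 8 inches.
8 inches × 2.54 = 20.32 cm.
11/5 = 2.2 sts per cm; 20.32 × 2.2 = 44.70 sts.
Nearest multiple of 5 → 45.
8 inches = 20.32 cm; × 3.3 = 67.06 → 67 rows.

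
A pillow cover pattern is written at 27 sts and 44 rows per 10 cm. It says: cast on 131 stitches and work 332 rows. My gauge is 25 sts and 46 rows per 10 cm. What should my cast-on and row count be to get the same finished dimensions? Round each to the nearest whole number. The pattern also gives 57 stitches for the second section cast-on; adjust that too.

Cast on 121 stitches; work 347 rows; second section cast-on 53 stitches.

Stitches: 131 × 25/27 = 121.30 → 121.
Rows: 332 × 46/44 = 347.09 → 347.
second section cast-on: 57 × 25/27 = 52.78 → 53.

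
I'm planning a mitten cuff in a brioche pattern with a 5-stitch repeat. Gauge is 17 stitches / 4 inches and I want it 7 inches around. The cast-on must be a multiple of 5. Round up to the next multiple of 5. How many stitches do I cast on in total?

17 / 4 = 4.25 sts per inch.
7 × 4.25 = 29.75 sts.
Next multiple of 5: 30.

Cast on 30 stitches.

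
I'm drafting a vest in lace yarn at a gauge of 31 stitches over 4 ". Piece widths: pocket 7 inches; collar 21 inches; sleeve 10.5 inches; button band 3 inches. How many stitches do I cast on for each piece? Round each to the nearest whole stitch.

pocket 54; collar 163; sleeve 81; button band 23.

Rate = 31/4 = 7.75 sts per in.
pocket: 7 × 7.75 = 54.25 → 54.
collar: 21 × 7.75 = 162.75 → 163.
sleeve: 10.5 × 7.75 = 81.38 → 81.
button band: 3 × 7.75 = 23.25 → 23.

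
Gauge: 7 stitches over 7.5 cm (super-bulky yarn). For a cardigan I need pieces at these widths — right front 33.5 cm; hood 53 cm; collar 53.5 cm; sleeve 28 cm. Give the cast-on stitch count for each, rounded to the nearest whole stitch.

right front 31; hood 49; collar 50; sleeve 26.

Rate = 7/7.5 = 0.933 sts per cm.
right front: 33.5 × 0.933 = 31.27 → 31.
hood: 53 × 0.933 = 49.47 → 49.
collar: 53.5 × 0.933 = 49.93 → 50.
sleeve: 28 × 0.933 = 26.13 → 26.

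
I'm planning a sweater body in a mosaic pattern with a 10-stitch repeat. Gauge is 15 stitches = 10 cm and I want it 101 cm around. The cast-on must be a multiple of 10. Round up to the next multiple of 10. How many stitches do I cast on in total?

15 / 10 = 1.5 sts per cm.
101 × 1.5 = 151.50 sts.
Next multiple of 10: 160.

160 stitches.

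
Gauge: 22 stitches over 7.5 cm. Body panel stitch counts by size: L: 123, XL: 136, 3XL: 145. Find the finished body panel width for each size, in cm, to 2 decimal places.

22/7.5 = 2.933 sts per cm.
L: 123 / 2.933 = 41.932 → 41.93 cm.
XL: 136 / 2.933 = 46.364 → 46.36 cm.
3XL: 145 / 2.933 = 49.432 → 49.43 cm.

L 41.93 cm; XL 46.36 cm; 3XL 49.43 cm.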